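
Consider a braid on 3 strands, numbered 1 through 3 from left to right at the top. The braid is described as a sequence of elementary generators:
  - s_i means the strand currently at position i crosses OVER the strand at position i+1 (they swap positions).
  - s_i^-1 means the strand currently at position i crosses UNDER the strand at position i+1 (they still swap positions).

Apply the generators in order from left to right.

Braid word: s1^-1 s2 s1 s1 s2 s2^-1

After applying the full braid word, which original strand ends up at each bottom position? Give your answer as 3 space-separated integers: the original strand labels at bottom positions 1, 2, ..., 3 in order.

Answer: 2 3 1

Derivation:
Gen 1 (s1^-1): strand 1 crosses under strand 2. Perm now: [2 1 3]
Gen 2 (s2): strand 1 crosses over strand 3. Perm now: [2 3 1]
Gen 3 (s1): strand 2 crosses over strand 3. Perm now: [3 2 1]
Gen 4 (s1): strand 3 crosses over strand 2. Perm now: [2 3 1]
Gen 5 (s2): strand 3 crosses over strand 1. Perm now: [2 1 3]
Gen 6 (s2^-1): strand 1 crosses under strand 3. Perm now: [2 3 1]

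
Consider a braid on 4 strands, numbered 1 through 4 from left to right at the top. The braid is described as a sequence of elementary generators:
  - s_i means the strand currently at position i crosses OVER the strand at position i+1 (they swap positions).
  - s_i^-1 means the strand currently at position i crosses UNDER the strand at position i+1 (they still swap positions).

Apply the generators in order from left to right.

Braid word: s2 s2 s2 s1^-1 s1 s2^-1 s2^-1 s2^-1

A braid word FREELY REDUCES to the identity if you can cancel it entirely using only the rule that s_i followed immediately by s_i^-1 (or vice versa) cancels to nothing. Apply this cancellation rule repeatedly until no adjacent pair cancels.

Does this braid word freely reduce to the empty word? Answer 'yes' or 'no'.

Answer: yes

Derivation:
Gen 1 (s2): push. Stack: [s2]
Gen 2 (s2): push. Stack: [s2 s2]
Gen 3 (s2): push. Stack: [s2 s2 s2]
Gen 4 (s1^-1): push. Stack: [s2 s2 s2 s1^-1]
Gen 5 (s1): cancels prior s1^-1. Stack: [s2 s2 s2]
Gen 6 (s2^-1): cancels prior s2. Stack: [s2 s2]
Gen 7 (s2^-1): cancels prior s2. Stack: [s2]
Gen 8 (s2^-1): cancels prior s2. Stack: []
Reduced word: (empty)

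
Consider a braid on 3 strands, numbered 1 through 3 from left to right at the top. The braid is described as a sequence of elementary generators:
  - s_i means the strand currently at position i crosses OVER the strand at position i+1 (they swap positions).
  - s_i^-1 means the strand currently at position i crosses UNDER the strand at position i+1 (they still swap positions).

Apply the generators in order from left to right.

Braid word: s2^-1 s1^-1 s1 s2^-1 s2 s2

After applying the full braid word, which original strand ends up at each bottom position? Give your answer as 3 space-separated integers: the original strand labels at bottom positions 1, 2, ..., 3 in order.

Answer: 1 2 3

Derivation:
Gen 1 (s2^-1): strand 2 crosses under strand 3. Perm now: [1 3 2]
Gen 2 (s1^-1): strand 1 crosses under strand 3. Perm now: [3 1 2]
Gen 3 (s1): strand 3 crosses over strand 1. Perm now: [1 3 2]
Gen 4 (s2^-1): strand 3 crosses under strand 2. Perm now: [1 2 3]
Gen 5 (s2): strand 2 crosses over strand 3. Perm now: [1 3 2]
Gen 6 (s2): strand 3 crosses over strand 2. Perm now: [1 2 3]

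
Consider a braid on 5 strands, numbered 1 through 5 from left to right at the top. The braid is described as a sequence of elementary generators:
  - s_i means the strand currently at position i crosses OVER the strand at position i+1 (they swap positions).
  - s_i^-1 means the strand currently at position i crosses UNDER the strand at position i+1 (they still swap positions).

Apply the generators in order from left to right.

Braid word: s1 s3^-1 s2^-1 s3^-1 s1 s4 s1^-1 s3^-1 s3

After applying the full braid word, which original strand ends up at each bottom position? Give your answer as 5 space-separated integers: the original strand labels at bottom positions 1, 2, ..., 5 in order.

Answer: 2 4 3 5 1

Derivation:
Gen 1 (s1): strand 1 crosses over strand 2. Perm now: [2 1 3 4 5]
Gen 2 (s3^-1): strand 3 crosses under strand 4. Perm now: [2 1 4 3 5]
Gen 3 (s2^-1): strand 1 crosses under strand 4. Perm now: [2 4 1 3 5]
Gen 4 (s3^-1): strand 1 crosses under strand 3. Perm now: [2 4 3 1 5]
Gen 5 (s1): strand 2 crosses over strand 4. Perm now: [4 2 3 1 5]
Gen 6 (s4): strand 1 crosses over strand 5. Perm now: [4 2 3 5 1]
Gen 7 (s1^-1): strand 4 crosses under strand 2. Perm now: [2 4 3 5 1]
Gen 8 (s3^-1): strand 3 crosses under strand 5. Perm now: [2 4 5 3 1]
Gen 9 (s3): strand 5 crosses over strand 3. Perm now: [2 4 3 5 1]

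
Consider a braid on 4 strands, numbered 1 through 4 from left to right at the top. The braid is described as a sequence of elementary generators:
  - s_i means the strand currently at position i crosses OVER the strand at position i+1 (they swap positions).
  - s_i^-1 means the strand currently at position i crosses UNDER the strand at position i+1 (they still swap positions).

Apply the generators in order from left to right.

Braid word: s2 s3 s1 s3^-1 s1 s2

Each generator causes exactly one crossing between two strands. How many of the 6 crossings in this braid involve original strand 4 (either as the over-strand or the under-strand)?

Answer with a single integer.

Gen 1: crossing 2x3. Involves strand 4? no. Count so far: 0
Gen 2: crossing 2x4. Involves strand 4? yes. Count so far: 1
Gen 3: crossing 1x3. Involves strand 4? no. Count so far: 1
Gen 4: crossing 4x2. Involves strand 4? yes. Count so far: 2
Gen 5: crossing 3x1. Involves strand 4? no. Count so far: 2
Gen 6: crossing 3x2. Involves strand 4? no. Count so far: 2

Answer: 2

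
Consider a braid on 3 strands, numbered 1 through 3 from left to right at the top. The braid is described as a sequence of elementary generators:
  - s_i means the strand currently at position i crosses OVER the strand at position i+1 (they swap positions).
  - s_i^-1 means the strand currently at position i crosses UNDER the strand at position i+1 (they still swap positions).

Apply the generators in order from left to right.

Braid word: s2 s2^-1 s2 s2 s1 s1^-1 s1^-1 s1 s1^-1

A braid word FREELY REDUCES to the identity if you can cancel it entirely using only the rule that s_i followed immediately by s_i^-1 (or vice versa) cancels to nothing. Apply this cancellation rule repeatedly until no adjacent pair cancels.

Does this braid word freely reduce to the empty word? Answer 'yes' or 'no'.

Gen 1 (s2): push. Stack: [s2]
Gen 2 (s2^-1): cancels prior s2. Stack: []
Gen 3 (s2): push. Stack: [s2]
Gen 4 (s2): push. Stack: [s2 s2]
Gen 5 (s1): push. Stack: [s2 s2 s1]
Gen 6 (s1^-1): cancels prior s1. Stack: [s2 s2]
Gen 7 (s1^-1): push. Stack: [s2 s2 s1^-1]
Gen 8 (s1): cancels prior s1^-1. Stack: [s2 s2]
Gen 9 (s1^-1): push. Stack: [s2 s2 s1^-1]
Reduced word: s2 s2 s1^-1

Answer: no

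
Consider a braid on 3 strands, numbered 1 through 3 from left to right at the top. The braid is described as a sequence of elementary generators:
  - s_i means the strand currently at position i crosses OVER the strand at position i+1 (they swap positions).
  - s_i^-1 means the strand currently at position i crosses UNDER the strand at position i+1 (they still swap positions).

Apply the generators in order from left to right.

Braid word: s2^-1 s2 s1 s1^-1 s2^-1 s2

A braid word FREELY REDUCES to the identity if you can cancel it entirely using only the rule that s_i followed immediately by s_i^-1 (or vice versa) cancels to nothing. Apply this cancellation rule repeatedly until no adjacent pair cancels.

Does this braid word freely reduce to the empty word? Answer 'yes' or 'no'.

Gen 1 (s2^-1): push. Stack: [s2^-1]
Gen 2 (s2): cancels prior s2^-1. Stack: []
Gen 3 (s1): push. Stack: [s1]
Gen 4 (s1^-1): cancels prior s1. Stack: []
Gen 5 (s2^-1): push. Stack: [s2^-1]
Gen 6 (s2): cancels prior s2^-1. Stack: []
Reduced word: (empty)

Answer: yes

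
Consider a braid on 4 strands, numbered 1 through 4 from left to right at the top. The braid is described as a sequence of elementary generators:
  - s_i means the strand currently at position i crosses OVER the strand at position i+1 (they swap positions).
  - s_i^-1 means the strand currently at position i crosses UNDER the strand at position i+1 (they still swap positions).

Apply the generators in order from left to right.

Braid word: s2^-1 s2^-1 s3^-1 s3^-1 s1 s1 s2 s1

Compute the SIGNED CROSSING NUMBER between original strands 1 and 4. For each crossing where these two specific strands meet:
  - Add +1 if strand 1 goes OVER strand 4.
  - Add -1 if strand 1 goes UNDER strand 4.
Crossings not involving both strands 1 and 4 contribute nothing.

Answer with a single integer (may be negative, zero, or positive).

Gen 1: crossing 2x3. Both 1&4? no. Sum: 0
Gen 2: crossing 3x2. Both 1&4? no. Sum: 0
Gen 3: crossing 3x4. Both 1&4? no. Sum: 0
Gen 4: crossing 4x3. Both 1&4? no. Sum: 0
Gen 5: crossing 1x2. Both 1&4? no. Sum: 0
Gen 6: crossing 2x1. Both 1&4? no. Sum: 0
Gen 7: crossing 2x3. Both 1&4? no. Sum: 0
Gen 8: crossing 1x3. Both 1&4? no. Sum: 0

Answer: 0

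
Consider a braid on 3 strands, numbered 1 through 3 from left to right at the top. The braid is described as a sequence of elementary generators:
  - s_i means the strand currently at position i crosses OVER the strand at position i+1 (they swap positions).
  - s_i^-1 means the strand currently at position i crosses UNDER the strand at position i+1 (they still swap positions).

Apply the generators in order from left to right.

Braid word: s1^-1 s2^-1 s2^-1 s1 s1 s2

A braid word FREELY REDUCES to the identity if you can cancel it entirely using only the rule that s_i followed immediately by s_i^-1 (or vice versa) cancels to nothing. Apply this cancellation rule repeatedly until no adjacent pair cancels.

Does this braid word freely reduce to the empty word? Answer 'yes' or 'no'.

Gen 1 (s1^-1): push. Stack: [s1^-1]
Gen 2 (s2^-1): push. Stack: [s1^-1 s2^-1]
Gen 3 (s2^-1): push. Stack: [s1^-1 s2^-1 s2^-1]
Gen 4 (s1): push. Stack: [s1^-1 s2^-1 s2^-1 s1]
Gen 5 (s1): push. Stack: [s1^-1 s2^-1 s2^-1 s1 s1]
Gen 6 (s2): push. Stack: [s1^-1 s2^-1 s2^-1 s1 s1 s2]
Reduced word: s1^-1 s2^-1 s2^-1 s1 s1 s2

Answer: no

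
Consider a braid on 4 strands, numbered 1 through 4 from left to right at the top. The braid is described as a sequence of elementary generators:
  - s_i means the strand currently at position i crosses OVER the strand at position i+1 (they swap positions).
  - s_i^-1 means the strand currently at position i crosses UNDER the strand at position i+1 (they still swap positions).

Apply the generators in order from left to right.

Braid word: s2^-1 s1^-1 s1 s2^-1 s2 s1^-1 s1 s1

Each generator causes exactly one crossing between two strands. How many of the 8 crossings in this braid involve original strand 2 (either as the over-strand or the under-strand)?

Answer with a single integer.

Answer: 3

Derivation:
Gen 1: crossing 2x3. Involves strand 2? yes. Count so far: 1
Gen 2: crossing 1x3. Involves strand 2? no. Count so far: 1
Gen 3: crossing 3x1. Involves strand 2? no. Count so far: 1
Gen 4: crossing 3x2. Involves strand 2? yes. Count so far: 2
Gen 5: crossing 2x3. Involves strand 2? yes. Count so far: 3
Gen 6: crossing 1x3. Involves strand 2? no. Count so far: 3
Gen 7: crossing 3x1. Involves strand 2? no. Count so far: 3
Gen 8: crossing 1x3. Involves strand 2? no. Count so far: 3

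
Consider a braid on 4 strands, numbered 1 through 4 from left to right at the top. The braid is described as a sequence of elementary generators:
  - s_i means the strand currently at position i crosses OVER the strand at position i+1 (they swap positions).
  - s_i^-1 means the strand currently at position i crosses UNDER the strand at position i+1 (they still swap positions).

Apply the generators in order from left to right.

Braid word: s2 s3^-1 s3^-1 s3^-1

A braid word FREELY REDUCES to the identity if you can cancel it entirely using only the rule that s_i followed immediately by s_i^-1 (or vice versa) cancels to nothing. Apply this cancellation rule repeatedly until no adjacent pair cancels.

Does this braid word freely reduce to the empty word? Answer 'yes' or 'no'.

Answer: no

Derivation:
Gen 1 (s2): push. Stack: [s2]
Gen 2 (s3^-1): push. Stack: [s2 s3^-1]
Gen 3 (s3^-1): push. Stack: [s2 s3^-1 s3^-1]
Gen 4 (s3^-1): push. Stack: [s2 s3^-1 s3^-1 s3^-1]
Reduced word: s2 s3^-1 s3^-1 s3^-1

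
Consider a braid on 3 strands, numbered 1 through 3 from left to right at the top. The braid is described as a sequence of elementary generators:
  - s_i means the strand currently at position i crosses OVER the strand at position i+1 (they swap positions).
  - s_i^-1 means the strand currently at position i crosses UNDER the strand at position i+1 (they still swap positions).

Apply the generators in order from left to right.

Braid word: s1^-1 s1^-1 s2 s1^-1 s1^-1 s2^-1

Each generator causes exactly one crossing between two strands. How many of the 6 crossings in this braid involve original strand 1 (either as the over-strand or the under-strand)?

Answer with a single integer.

Gen 1: crossing 1x2. Involves strand 1? yes. Count so far: 1
Gen 2: crossing 2x1. Involves strand 1? yes. Count so far: 2
Gen 3: crossing 2x3. Involves strand 1? no. Count so far: 2
Gen 4: crossing 1x3. Involves strand 1? yes. Count so far: 3
Gen 5: crossing 3x1. Involves strand 1? yes. Count so far: 4
Gen 6: crossing 3x2. Involves strand 1? no. Count so far: 4

Answer: 4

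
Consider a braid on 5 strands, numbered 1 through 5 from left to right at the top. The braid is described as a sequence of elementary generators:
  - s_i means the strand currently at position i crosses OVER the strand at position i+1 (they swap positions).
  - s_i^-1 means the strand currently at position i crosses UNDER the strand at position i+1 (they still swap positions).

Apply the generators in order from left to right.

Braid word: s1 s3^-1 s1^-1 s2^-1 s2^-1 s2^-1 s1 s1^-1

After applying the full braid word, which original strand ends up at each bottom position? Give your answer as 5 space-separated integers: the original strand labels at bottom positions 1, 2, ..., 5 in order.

Gen 1 (s1): strand 1 crosses over strand 2. Perm now: [2 1 3 4 5]
Gen 2 (s3^-1): strand 3 crosses under strand 4. Perm now: [2 1 4 3 5]
Gen 3 (s1^-1): strand 2 crosses under strand 1. Perm now: [1 2 4 3 5]
Gen 4 (s2^-1): strand 2 crosses under strand 4. Perm now: [1 4 2 3 5]
Gen 5 (s2^-1): strand 4 crosses under strand 2. Perm now: [1 2 4 3 5]
Gen 6 (s2^-1): strand 2 crosses under strand 4. Perm now: [1 4 2 3 5]
Gen 7 (s1): strand 1 crosses over strand 4. Perm now: [4 1 2 3 5]
Gen 8 (s1^-1): strand 4 crosses under strand 1. Perm now: [1 4 2 3 5]

Answer: 1 4 2 3 5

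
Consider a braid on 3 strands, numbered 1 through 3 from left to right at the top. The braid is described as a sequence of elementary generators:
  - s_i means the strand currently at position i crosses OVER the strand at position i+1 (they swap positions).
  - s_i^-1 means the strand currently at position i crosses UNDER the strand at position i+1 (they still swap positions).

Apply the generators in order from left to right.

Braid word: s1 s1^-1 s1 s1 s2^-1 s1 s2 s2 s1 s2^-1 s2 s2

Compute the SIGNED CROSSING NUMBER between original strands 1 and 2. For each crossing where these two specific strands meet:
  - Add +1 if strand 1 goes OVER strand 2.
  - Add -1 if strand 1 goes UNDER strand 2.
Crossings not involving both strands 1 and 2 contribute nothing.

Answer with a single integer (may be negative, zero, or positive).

Answer: 2

Derivation:
Gen 1: 1 over 2. Both 1&2? yes. Contrib: +1. Sum: 1
Gen 2: 2 under 1. Both 1&2? yes. Contrib: +1. Sum: 2
Gen 3: 1 over 2. Both 1&2? yes. Contrib: +1. Sum: 3
Gen 4: 2 over 1. Both 1&2? yes. Contrib: -1. Sum: 2
Gen 5: crossing 2x3. Both 1&2? no. Sum: 2
Gen 6: crossing 1x3. Both 1&2? no. Sum: 2
Gen 7: 1 over 2. Both 1&2? yes. Contrib: +1. Sum: 3
Gen 8: 2 over 1. Both 1&2? yes. Contrib: -1. Sum: 2
Gen 9: crossing 3x1. Both 1&2? no. Sum: 2
Gen 10: crossing 3x2. Both 1&2? no. Sum: 2
Gen 11: crossing 2x3. Both 1&2? no. Sum: 2
Gen 12: crossing 3x2. Both 1&2? no. Sum: 2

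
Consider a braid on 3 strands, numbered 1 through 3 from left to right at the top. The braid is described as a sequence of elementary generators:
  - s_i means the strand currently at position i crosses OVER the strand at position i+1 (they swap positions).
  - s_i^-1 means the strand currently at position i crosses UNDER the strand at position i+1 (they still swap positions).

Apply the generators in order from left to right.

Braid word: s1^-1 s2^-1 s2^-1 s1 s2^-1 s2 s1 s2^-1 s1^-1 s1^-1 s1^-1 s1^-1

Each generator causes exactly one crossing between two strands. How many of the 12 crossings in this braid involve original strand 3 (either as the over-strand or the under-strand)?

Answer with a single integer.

Answer: 9

Derivation:
Gen 1: crossing 1x2. Involves strand 3? no. Count so far: 0
Gen 2: crossing 1x3. Involves strand 3? yes. Count so far: 1
Gen 3: crossing 3x1. Involves strand 3? yes. Count so far: 2
Gen 4: crossing 2x1. Involves strand 3? no. Count so far: 2
Gen 5: crossing 2x3. Involves strand 3? yes. Count so far: 3
Gen 6: crossing 3x2. Involves strand 3? yes. Count so far: 4
Gen 7: crossing 1x2. Involves strand 3? no. Count so far: 4
Gen 8: crossing 1x3. Involves strand 3? yes. Count so far: 5
Gen 9: crossing 2x3. Involves strand 3? yes. Count so far: 6
Gen 10: crossing 3x2. Involves strand 3? yes. Count so far: 7
Gen 11: crossing 2x3. Involves strand 3? yes. Count so far: 8
Gen 12: crossing 3x2. Involves strand 3? yes. Count so far: 9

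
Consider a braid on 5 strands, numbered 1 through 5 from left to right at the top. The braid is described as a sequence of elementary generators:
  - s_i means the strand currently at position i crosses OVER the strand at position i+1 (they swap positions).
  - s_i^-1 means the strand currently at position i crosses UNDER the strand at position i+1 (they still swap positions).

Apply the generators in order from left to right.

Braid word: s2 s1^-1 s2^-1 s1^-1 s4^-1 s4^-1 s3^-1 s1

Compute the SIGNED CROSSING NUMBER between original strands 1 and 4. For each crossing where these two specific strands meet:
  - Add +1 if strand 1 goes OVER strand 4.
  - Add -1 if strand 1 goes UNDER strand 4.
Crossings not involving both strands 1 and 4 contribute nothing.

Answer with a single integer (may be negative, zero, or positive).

Gen 1: crossing 2x3. Both 1&4? no. Sum: 0
Gen 2: crossing 1x3. Both 1&4? no. Sum: 0
Gen 3: crossing 1x2. Both 1&4? no. Sum: 0
Gen 4: crossing 3x2. Both 1&4? no. Sum: 0
Gen 5: crossing 4x5. Both 1&4? no. Sum: 0
Gen 6: crossing 5x4. Both 1&4? no. Sum: 0
Gen 7: 1 under 4. Both 1&4? yes. Contrib: -1. Sum: -1
Gen 8: crossing 2x3. Both 1&4? no. Sum: -1

Answer: -1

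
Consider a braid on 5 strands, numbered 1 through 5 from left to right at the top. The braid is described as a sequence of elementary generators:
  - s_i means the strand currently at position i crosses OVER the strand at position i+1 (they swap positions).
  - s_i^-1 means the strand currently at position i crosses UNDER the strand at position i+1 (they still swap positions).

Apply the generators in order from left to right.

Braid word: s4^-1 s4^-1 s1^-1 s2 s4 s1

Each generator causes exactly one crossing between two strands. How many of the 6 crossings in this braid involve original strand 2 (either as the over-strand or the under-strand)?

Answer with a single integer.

Answer: 2

Derivation:
Gen 1: crossing 4x5. Involves strand 2? no. Count so far: 0
Gen 2: crossing 5x4. Involves strand 2? no. Count so far: 0
Gen 3: crossing 1x2. Involves strand 2? yes. Count so far: 1
Gen 4: crossing 1x3. Involves strand 2? no. Count so far: 1
Gen 5: crossing 4x5. Involves strand 2? no. Count so far: 1
Gen 6: crossing 2x3. Involves strand 2? yes. Count so far: 2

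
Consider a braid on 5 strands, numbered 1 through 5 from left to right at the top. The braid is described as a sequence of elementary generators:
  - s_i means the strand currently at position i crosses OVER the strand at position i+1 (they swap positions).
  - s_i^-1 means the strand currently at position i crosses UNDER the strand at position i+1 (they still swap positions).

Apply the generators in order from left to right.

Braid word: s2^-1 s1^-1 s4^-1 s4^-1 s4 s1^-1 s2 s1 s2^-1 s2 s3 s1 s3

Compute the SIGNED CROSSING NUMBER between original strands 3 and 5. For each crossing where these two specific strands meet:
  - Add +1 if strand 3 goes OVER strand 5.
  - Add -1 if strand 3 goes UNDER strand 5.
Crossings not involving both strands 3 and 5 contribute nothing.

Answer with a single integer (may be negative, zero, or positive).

Answer: 0

Derivation:
Gen 1: crossing 2x3. Both 3&5? no. Sum: 0
Gen 2: crossing 1x3. Both 3&5? no. Sum: 0
Gen 3: crossing 4x5. Both 3&5? no. Sum: 0
Gen 4: crossing 5x4. Both 3&5? no. Sum: 0
Gen 5: crossing 4x5. Both 3&5? no. Sum: 0
Gen 6: crossing 3x1. Both 3&5? no. Sum: 0
Gen 7: crossing 3x2. Both 3&5? no. Sum: 0
Gen 8: crossing 1x2. Both 3&5? no. Sum: 0
Gen 9: crossing 1x3. Both 3&5? no. Sum: 0
Gen 10: crossing 3x1. Both 3&5? no. Sum: 0
Gen 11: 3 over 5. Both 3&5? yes. Contrib: +1. Sum: 1
Gen 12: crossing 2x1. Both 3&5? no. Sum: 1
Gen 13: 5 over 3. Both 3&5? yes. Contrib: -1. Sum: 0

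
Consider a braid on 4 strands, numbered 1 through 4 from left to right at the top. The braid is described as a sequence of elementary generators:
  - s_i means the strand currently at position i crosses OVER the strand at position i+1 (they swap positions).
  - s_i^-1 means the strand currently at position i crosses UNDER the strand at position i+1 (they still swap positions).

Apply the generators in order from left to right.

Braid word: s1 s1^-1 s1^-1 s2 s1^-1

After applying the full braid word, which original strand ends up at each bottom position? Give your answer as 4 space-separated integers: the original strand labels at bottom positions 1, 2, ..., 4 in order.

Answer: 3 2 1 4

Derivation:
Gen 1 (s1): strand 1 crosses over strand 2. Perm now: [2 1 3 4]
Gen 2 (s1^-1): strand 2 crosses under strand 1. Perm now: [1 2 3 4]
Gen 3 (s1^-1): strand 1 crosses under strand 2. Perm now: [2 1 3 4]
Gen 4 (s2): strand 1 crosses over strand 3. Perm now: [2 3 1 4]
Gen 5 (s1^-1): strand 2 crosses under strand 3. Perm now: [3 2 1 4]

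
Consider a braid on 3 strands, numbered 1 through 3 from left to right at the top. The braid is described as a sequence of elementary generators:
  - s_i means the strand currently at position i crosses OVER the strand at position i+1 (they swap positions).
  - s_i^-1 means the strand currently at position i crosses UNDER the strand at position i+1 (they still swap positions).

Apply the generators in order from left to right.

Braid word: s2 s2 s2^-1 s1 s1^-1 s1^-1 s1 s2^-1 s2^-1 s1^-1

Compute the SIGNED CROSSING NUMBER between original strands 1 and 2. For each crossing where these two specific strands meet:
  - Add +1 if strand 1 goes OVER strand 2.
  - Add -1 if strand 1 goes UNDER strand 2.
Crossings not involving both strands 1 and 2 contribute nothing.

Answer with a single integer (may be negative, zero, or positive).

Answer: 0

Derivation:
Gen 1: crossing 2x3. Both 1&2? no. Sum: 0
Gen 2: crossing 3x2. Both 1&2? no. Sum: 0
Gen 3: crossing 2x3. Both 1&2? no. Sum: 0
Gen 4: crossing 1x3. Both 1&2? no. Sum: 0
Gen 5: crossing 3x1. Both 1&2? no. Sum: 0
Gen 6: crossing 1x3. Both 1&2? no. Sum: 0
Gen 7: crossing 3x1. Both 1&2? no. Sum: 0
Gen 8: crossing 3x2. Both 1&2? no. Sum: 0
Gen 9: crossing 2x3. Both 1&2? no. Sum: 0
Gen 10: crossing 1x3. Both 1&2? no. Sum: 0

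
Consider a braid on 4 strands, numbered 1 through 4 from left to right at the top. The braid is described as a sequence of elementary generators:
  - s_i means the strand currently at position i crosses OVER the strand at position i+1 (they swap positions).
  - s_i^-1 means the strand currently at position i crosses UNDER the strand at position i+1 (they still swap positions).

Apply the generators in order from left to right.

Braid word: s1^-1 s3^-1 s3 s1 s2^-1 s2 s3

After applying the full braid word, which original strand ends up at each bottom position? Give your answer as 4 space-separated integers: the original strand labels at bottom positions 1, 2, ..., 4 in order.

Gen 1 (s1^-1): strand 1 crosses under strand 2. Perm now: [2 1 3 4]
Gen 2 (s3^-1): strand 3 crosses under strand 4. Perm now: [2 1 4 3]
Gen 3 (s3): strand 4 crosses over strand 3. Perm now: [2 1 3 4]
Gen 4 (s1): strand 2 crosses over strand 1. Perm now: [1 2 3 4]
Gen 5 (s2^-1): strand 2 crosses under strand 3. Perm now: [1 3 2 4]
Gen 6 (s2): strand 3 crosses over strand 2. Perm now: [1 2 3 4]
Gen 7 (s3): strand 3 crosses over strand 4. Perm now: [1 2 4 3]

Answer: 1 2 4 3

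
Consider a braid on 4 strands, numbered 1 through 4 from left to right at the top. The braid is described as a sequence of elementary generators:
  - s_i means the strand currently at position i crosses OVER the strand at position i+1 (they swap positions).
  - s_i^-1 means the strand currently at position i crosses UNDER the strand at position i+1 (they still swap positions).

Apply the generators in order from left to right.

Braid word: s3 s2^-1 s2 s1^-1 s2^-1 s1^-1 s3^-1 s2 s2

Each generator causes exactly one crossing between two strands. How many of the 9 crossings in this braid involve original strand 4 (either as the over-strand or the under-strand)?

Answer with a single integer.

Gen 1: crossing 3x4. Involves strand 4? yes. Count so far: 1
Gen 2: crossing 2x4. Involves strand 4? yes. Count so far: 2
Gen 3: crossing 4x2. Involves strand 4? yes. Count so far: 3
Gen 4: crossing 1x2. Involves strand 4? no. Count so far: 3
Gen 5: crossing 1x4. Involves strand 4? yes. Count so far: 4
Gen 6: crossing 2x4. Involves strand 4? yes. Count so far: 5
Gen 7: crossing 1x3. Involves strand 4? no. Count so far: 5
Gen 8: crossing 2x3. Involves strand 4? no. Count so far: 5
Gen 9: crossing 3x2. Involves strand 4? no. Count so far: 5

Answer: 5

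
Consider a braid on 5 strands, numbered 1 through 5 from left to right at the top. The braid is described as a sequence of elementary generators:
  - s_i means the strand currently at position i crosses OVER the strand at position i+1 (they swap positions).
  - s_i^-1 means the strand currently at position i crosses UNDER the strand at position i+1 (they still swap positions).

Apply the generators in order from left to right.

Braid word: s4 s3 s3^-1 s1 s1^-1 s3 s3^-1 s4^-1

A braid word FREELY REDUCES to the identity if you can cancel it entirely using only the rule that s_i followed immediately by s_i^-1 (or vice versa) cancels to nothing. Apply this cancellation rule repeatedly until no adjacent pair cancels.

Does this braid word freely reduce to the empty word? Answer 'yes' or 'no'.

Answer: yes

Derivation:
Gen 1 (s4): push. Stack: [s4]
Gen 2 (s3): push. Stack: [s4 s3]
Gen 3 (s3^-1): cancels prior s3. Stack: [s4]
Gen 4 (s1): push. Stack: [s4 s1]
Gen 5 (s1^-1): cancels prior s1. Stack: [s4]
Gen 6 (s3): push. Stack: [s4 s3]
Gen 7 (s3^-1): cancels prior s3. Stack: [s4]
Gen 8 (s4^-1): cancels prior s4. Stack: []
Reduced word: (empty)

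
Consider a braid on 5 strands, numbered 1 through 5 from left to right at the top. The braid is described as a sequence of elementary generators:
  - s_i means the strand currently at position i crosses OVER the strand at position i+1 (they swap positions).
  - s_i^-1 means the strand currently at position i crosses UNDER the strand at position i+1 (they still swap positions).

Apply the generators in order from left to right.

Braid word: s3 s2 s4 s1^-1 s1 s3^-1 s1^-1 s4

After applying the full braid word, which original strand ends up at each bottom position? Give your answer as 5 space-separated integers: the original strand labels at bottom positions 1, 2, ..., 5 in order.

Answer: 4 1 5 3 2

Derivation:
Gen 1 (s3): strand 3 crosses over strand 4. Perm now: [1 2 4 3 5]
Gen 2 (s2): strand 2 crosses over strand 4. Perm now: [1 4 2 3 5]
Gen 3 (s4): strand 3 crosses over strand 5. Perm now: [1 4 2 5 3]
Gen 4 (s1^-1): strand 1 crosses under strand 4. Perm now: [4 1 2 5 3]
Gen 5 (s1): strand 4 crosses over strand 1. Perm now: [1 4 2 5 3]
Gen 6 (s3^-1): strand 2 crosses under strand 5. Perm now: [1 4 5 2 3]
Gen 7 (s1^-1): strand 1 crosses under strand 4. Perm now: [4 1 5 2 3]
Gen 8 (s4): strand 2 crosses over strand 3. Perm now: [4 1 5 3 2]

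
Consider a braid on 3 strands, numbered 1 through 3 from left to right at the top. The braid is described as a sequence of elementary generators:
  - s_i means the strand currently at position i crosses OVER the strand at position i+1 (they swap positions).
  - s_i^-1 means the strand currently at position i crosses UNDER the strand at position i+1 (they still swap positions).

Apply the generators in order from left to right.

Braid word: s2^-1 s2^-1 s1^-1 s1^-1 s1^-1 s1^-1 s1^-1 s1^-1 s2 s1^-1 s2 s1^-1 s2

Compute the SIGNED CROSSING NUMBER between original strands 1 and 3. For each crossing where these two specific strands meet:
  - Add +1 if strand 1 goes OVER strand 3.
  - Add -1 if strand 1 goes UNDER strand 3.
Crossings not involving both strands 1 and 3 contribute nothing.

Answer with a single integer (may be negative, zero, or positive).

Gen 1: crossing 2x3. Both 1&3? no. Sum: 0
Gen 2: crossing 3x2. Both 1&3? no. Sum: 0
Gen 3: crossing 1x2. Both 1&3? no. Sum: 0
Gen 4: crossing 2x1. Both 1&3? no. Sum: 0
Gen 5: crossing 1x2. Both 1&3? no. Sum: 0
Gen 6: crossing 2x1. Both 1&3? no. Sum: 0
Gen 7: crossing 1x2. Both 1&3? no. Sum: 0
Gen 8: crossing 2x1. Both 1&3? no. Sum: 0
Gen 9: crossing 2x3. Both 1&3? no. Sum: 0
Gen 10: 1 under 3. Both 1&3? yes. Contrib: -1. Sum: -1
Gen 11: crossing 1x2. Both 1&3? no. Sum: -1
Gen 12: crossing 3x2. Both 1&3? no. Sum: -1
Gen 13: 3 over 1. Both 1&3? yes. Contrib: -1. Sum: -2

Answer: -2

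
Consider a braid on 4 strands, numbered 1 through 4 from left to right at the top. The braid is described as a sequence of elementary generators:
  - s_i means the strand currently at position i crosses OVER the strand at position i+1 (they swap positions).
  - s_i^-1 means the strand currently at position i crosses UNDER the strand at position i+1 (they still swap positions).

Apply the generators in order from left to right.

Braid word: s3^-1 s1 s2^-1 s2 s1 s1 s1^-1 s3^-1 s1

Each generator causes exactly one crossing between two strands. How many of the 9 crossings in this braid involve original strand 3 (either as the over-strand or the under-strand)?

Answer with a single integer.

Gen 1: crossing 3x4. Involves strand 3? yes. Count so far: 1
Gen 2: crossing 1x2. Involves strand 3? no. Count so far: 1
Gen 3: crossing 1x4. Involves strand 3? no. Count so far: 1
Gen 4: crossing 4x1. Involves strand 3? no. Count so far: 1
Gen 5: crossing 2x1. Involves strand 3? no. Count so far: 1
Gen 6: crossing 1x2. Involves strand 3? no. Count so far: 1
Gen 7: crossing 2x1. Involves strand 3? no. Count so far: 1
Gen 8: crossing 4x3. Involves strand 3? yes. Count so far: 2
Gen 9: crossing 1x2. Involves strand 3? no. Count so far: 2

Answer: 2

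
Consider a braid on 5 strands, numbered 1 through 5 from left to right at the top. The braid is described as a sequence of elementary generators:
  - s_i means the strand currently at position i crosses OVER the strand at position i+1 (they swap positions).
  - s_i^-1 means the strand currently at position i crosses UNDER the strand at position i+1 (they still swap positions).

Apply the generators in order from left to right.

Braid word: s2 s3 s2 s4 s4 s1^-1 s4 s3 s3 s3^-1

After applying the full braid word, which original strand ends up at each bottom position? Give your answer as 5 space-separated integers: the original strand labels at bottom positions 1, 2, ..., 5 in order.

Answer: 4 1 5 3 2

Derivation:
Gen 1 (s2): strand 2 crosses over strand 3. Perm now: [1 3 2 4 5]
Gen 2 (s3): strand 2 crosses over strand 4. Perm now: [1 3 4 2 5]
Gen 3 (s2): strand 3 crosses over strand 4. Perm now: [1 4 3 2 5]
Gen 4 (s4): strand 2 crosses over strand 5. Perm now: [1 4 3 5 2]
Gen 5 (s4): strand 5 crosses over strand 2. Perm now: [1 4 3 2 5]
Gen 6 (s1^-1): strand 1 crosses under strand 4. Perm now: [4 1 3 2 5]
Gen 7 (s4): strand 2 crosses over strand 5. Perm now: [4 1 3 5 2]
Gen 8 (s3): strand 3 crosses over strand 5. Perm now: [4 1 5 3 2]
Gen 9 (s3): strand 5 crosses over strand 3. Perm now: [4 1 3 5 2]
Gen 10 (s3^-1): strand 3 crosses under strand 5. Perm now: [4 1 5 3 2]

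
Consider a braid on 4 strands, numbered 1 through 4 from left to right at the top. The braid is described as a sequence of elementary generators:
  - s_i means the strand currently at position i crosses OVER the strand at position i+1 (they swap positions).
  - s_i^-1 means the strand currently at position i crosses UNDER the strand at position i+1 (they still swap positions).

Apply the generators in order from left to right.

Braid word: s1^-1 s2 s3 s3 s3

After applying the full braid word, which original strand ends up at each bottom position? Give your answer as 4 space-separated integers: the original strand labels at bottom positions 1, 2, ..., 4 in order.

Gen 1 (s1^-1): strand 1 crosses under strand 2. Perm now: [2 1 3 4]
Gen 2 (s2): strand 1 crosses over strand 3. Perm now: [2 3 1 4]
Gen 3 (s3): strand 1 crosses over strand 4. Perm now: [2 3 4 1]
Gen 4 (s3): strand 4 crosses over strand 1. Perm now: [2 3 1 4]
Gen 5 (s3): strand 1 crosses over strand 4. Perm now: [2 3 4 1]

Answer: 2 3 4 1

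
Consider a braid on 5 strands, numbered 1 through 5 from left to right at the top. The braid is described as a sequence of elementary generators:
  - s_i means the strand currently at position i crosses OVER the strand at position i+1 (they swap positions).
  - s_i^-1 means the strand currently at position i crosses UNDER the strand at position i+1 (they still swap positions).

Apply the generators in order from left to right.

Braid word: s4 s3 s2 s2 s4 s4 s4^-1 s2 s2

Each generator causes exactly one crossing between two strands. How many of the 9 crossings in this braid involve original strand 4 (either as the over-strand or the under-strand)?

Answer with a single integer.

Gen 1: crossing 4x5. Involves strand 4? yes. Count so far: 1
Gen 2: crossing 3x5. Involves strand 4? no. Count so far: 1
Gen 3: crossing 2x5. Involves strand 4? no. Count so far: 1
Gen 4: crossing 5x2. Involves strand 4? no. Count so far: 1
Gen 5: crossing 3x4. Involves strand 4? yes. Count so far: 2
Gen 6: crossing 4x3. Involves strand 4? yes. Count so far: 3
Gen 7: crossing 3x4. Involves strand 4? yes. Count so far: 4
Gen 8: crossing 2x5. Involves strand 4? no. Count so far: 4
Gen 9: crossing 5x2. Involves strand 4? no. Count so far: 4

Answer: 4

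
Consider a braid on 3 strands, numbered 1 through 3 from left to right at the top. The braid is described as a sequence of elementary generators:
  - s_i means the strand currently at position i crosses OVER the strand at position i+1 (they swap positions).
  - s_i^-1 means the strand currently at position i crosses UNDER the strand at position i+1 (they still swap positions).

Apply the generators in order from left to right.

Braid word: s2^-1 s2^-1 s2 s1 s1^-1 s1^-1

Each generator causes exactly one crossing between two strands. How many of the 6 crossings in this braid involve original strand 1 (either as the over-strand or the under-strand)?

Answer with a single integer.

Answer: 3

Derivation:
Gen 1: crossing 2x3. Involves strand 1? no. Count so far: 0
Gen 2: crossing 3x2. Involves strand 1? no. Count so far: 0
Gen 3: crossing 2x3. Involves strand 1? no. Count so far: 0
Gen 4: crossing 1x3. Involves strand 1? yes. Count so far: 1
Gen 5: crossing 3x1. Involves strand 1? yes. Count so far: 2
Gen 6: crossing 1x3. Involves strand 1? yes. Count so far: 3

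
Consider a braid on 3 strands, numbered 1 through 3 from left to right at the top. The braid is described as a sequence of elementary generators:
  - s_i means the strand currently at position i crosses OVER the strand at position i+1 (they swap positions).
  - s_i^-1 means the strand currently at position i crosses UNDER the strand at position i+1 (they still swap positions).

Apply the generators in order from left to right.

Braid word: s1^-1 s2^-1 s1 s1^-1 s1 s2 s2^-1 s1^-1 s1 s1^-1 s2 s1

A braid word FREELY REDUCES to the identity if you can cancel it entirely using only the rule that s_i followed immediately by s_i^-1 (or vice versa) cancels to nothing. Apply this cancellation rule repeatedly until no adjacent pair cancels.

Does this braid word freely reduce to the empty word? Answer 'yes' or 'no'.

Answer: yes

Derivation:
Gen 1 (s1^-1): push. Stack: [s1^-1]
Gen 2 (s2^-1): push. Stack: [s1^-1 s2^-1]
Gen 3 (s1): push. Stack: [s1^-1 s2^-1 s1]
Gen 4 (s1^-1): cancels prior s1. Stack: [s1^-1 s2^-1]
Gen 5 (s1): push. Stack: [s1^-1 s2^-1 s1]
Gen 6 (s2): push. Stack: [s1^-1 s2^-1 s1 s2]
Gen 7 (s2^-1): cancels prior s2. Stack: [s1^-1 s2^-1 s1]
Gen 8 (s1^-1): cancels prior s1. Stack: [s1^-1 s2^-1]
Gen 9 (s1): push. Stack: [s1^-1 s2^-1 s1]
Gen 10 (s1^-1): cancels prior s1. Stack: [s1^-1 s2^-1]
Gen 11 (s2): cancels prior s2^-1. Stack: [s1^-1]
Gen 12 (s1): cancels prior s1^-1. Stack: []
Reduced word: (empty)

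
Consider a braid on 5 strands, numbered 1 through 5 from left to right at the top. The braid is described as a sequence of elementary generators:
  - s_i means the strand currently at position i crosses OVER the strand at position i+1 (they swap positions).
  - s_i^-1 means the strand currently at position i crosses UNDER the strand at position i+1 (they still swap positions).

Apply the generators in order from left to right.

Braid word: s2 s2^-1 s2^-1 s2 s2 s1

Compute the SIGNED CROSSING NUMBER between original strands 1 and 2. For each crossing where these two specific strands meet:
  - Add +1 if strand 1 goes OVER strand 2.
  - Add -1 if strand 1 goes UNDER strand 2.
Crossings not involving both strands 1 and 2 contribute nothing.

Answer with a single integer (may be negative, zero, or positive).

Gen 1: crossing 2x3. Both 1&2? no. Sum: 0
Gen 2: crossing 3x2. Both 1&2? no. Sum: 0
Gen 3: crossing 2x3. Both 1&2? no. Sum: 0
Gen 4: crossing 3x2. Both 1&2? no. Sum: 0
Gen 5: crossing 2x3. Both 1&2? no. Sum: 0
Gen 6: crossing 1x3. Both 1&2? no. Sum: 0

Answer: 0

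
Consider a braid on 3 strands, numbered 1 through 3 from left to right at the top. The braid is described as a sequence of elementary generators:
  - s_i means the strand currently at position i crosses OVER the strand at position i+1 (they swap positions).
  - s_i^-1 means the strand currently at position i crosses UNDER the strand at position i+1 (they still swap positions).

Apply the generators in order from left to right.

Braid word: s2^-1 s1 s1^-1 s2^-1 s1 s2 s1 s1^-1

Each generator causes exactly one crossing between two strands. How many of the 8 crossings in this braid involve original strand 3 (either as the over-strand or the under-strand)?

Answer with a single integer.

Answer: 7

Derivation:
Gen 1: crossing 2x3. Involves strand 3? yes. Count so far: 1
Gen 2: crossing 1x3. Involves strand 3? yes. Count so far: 2
Gen 3: crossing 3x1. Involves strand 3? yes. Count so far: 3
Gen 4: crossing 3x2. Involves strand 3? yes. Count so far: 4
Gen 5: crossing 1x2. Involves strand 3? no. Count so far: 4
Gen 6: crossing 1x3. Involves strand 3? yes. Count so far: 5
Gen 7: crossing 2x3. Involves strand 3? yes. Count so far: 6
Gen 8: crossing 3x2. Involves strand 3? yes. Count so far: 7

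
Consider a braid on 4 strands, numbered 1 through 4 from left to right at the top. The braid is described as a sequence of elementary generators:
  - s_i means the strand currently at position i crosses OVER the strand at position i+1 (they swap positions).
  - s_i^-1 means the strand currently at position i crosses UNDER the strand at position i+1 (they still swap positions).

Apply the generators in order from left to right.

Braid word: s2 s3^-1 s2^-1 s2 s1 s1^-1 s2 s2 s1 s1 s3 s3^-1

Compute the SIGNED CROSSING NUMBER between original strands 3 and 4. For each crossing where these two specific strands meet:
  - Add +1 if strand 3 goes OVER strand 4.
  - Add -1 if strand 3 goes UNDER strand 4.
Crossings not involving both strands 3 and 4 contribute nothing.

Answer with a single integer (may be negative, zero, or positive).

Answer: -2

Derivation:
Gen 1: crossing 2x3. Both 3&4? no. Sum: 0
Gen 2: crossing 2x4. Both 3&4? no. Sum: 0
Gen 3: 3 under 4. Both 3&4? yes. Contrib: -1. Sum: -1
Gen 4: 4 over 3. Both 3&4? yes. Contrib: -1. Sum: -2
Gen 5: crossing 1x3. Both 3&4? no. Sum: -2
Gen 6: crossing 3x1. Both 3&4? no. Sum: -2
Gen 7: 3 over 4. Both 3&4? yes. Contrib: +1. Sum: -1
Gen 8: 4 over 3. Both 3&4? yes. Contrib: -1. Sum: -2
Gen 9: crossing 1x3. Both 3&4? no. Sum: -2
Gen 10: crossing 3x1. Both 3&4? no. Sum: -2
Gen 11: crossing 4x2. Both 3&4? no. Sum: -2
Gen 12: crossing 2x4. Both 3&4? no. Sum: -2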